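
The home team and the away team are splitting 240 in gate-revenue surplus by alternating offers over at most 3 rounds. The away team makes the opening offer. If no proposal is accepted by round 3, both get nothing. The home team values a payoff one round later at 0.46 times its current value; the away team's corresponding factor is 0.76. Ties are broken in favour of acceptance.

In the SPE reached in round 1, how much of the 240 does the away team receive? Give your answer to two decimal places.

213.50

Round 3 (the away team proposes): rejection yields 0 for the home team; the away team offers 0 and keeps 240.
Round 2 (the home team proposes): the away team can get 240 next round, worth 0.76 × 240 = 182.4 now, so the home team offers 182.4, keeping 57.6.
Round 1 (the away team proposes): the home team can get 57.6 next round, worth 0.46 × 57.6 = 26.496 now; the away team offers that and keeps 213.504.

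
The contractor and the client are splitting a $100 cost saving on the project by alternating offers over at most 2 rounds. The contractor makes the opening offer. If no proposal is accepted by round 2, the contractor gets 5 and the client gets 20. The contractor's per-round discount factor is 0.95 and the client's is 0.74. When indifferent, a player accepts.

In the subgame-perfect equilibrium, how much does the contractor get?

By backward induction:
Round 2 (the client proposes): the contractor gets 5 if talks fail, so the client offers 5 and keeps 95.
Round 1 (the contractor proposes): the client can get 95 next round, worth 0.74 × 95 = 70.3 now. The contractor offers 70.3 and keeps 100 − 70.3 = 29.7.

29.7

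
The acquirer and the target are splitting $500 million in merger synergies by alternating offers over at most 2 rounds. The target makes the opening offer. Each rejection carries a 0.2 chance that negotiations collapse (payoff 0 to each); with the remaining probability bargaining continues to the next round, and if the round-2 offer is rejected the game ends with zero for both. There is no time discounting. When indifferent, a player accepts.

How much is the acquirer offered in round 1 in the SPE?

400

Round 2 (the acquirer proposes): rejection yields 0 for the target; the acquirer offers 0 and keeps 500.
Round 1 (the target proposes): rejecting gives the acquirer an expected 0.8 × 500 = 400; the target offers that and keeps 100.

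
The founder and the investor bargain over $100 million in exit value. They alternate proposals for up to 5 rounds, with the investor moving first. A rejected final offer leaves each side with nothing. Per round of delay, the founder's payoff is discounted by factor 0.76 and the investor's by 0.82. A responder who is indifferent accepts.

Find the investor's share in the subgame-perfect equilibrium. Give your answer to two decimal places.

Round 5 (the investor proposes): rejection yields 0 for the founder; the investor offers 0 and keeps 100.
Round 4 (the founder proposes): the investor can get 100 next round, worth 0.82 × 100 = 82 now. The founder offers 82 and keeps 100 − 82 = 18.
Round 3 (the investor proposes): the founder can get 18 next round, worth 0.76 × 18 = 13.68 now, so the investor offers 13.68, keeping 86.32.
Round 2 (the founder proposes): the investor can get 86.32 next round, worth 0.82 × 86.32 = 70.7824 now; the founder offers that and keeps 29.2176.
Round 1 (the investor proposes): the founder can get 29.2176 next round, worth 0.76 × 29.2176 = 22.205376 now. The investor offers 22.205376 and keeps 100 − 22.205376 = 77.794624.

77.79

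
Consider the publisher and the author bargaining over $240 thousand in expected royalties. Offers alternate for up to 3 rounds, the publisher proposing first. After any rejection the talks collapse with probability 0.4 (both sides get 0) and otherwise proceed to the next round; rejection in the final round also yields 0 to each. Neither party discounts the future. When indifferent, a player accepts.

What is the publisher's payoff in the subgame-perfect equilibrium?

182.4

By backward induction:
Round 3 (the publisher proposes): rejection yields 0 for the author; the publisher offers 0 and keeps 240.
Round 2 (the author proposes): rejecting gives the publisher an expected 0.6 × 240 = 144. The author offers 144 and keeps 240 − 144 = 96.
Round 1 (the publisher proposes): rejecting gives the author an expected 0.6 × 96 = 57.6; the publisher offers that and keeps 182.4.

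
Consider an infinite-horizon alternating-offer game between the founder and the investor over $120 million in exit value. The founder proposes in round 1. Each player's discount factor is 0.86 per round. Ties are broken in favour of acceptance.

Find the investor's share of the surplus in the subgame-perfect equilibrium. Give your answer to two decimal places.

55.48

When the founder proposes, the investor accepts any offer worth at least 0.86 times what the investor would get by proposing next round; and vice versa.
This gives x = 120 − 0.86y and y = 120 − 0.86x, where x and y are each side's share when it proposes.
Hence (1 − 0.86·0.86)x = 120(1 − 0.86), i.e. 0.2604·x = 16.8.
x ≈ 64.5161; the investor's share is 120 − x ≈ 55.4839.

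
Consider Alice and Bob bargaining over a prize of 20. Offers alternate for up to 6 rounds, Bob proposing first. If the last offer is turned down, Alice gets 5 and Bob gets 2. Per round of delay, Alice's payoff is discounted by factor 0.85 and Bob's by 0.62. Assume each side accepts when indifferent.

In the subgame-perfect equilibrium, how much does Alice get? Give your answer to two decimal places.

Round 6 (Alice proposes): Bob gets 2 if talks fail, so Alice offers 2 and keeps 18.
Round 5 (Bob proposes): Alice can get 18 next round, worth 0.85 × 18 = 15.3 now. Bob offers 15.3 and keeps 20 − 15.3 = 4.7.
Round 4 (Alice proposes): Bob can get 4.7 next round, worth 0.62 × 4.7 = 2.914 now. Alice offers 2.914 and keeps 20 − 2.914 = 17.086.
Round 3 (Bob proposes): Alice can get 17.086 next round, worth 0.85 × 17.086 = 14.5231 now, so Bob offers 14.5231, keeping 5.4769.
Round 2 (Alice proposes): Bob can get 5.4769 next round, worth 0.62 × 5.4769 = 3.395678 now. Alice offers 3.395678 and keeps 20 − 3.395678 = 16.604322.
Round 1 (Bob proposes): Alice can get 16.604322 next round, worth 0.85 × 16.604322 = 14.1136737 now, so Bob offers 14.1136737, keeping 5.8863263.

14.11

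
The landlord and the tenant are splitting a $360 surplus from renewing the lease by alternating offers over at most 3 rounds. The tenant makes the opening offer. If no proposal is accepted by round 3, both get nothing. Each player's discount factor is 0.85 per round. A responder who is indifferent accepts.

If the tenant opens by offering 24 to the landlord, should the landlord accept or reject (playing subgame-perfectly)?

Reject

Round 3 (the tenant proposes): rejection yields 0 for the landlord; the tenant offers 0 and keeps 360.
Round 2 (the landlord proposes): the tenant can get 360 next round, worth 0.85 × 360 = 306 now; the landlord offers that and keeps 54.
So by rejecting in round 1, the landlord gets 54 next round, worth 0.85 × 54 = 45.9 now.
Offer 24 < 45.9, so the landlord rejects.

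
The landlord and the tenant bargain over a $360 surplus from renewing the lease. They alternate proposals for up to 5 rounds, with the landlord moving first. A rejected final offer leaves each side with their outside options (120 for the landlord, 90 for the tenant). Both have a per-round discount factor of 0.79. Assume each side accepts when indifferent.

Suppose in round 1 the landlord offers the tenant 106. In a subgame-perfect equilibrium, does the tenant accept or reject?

Round 5 (the landlord proposes): the tenant gets 90 if talks fail, so the landlord offers 90 and keeps 270.
Round 4 (the tenant proposes): the landlord can get 270 next round, worth 0.79 × 270 = 213.3 now. The tenant offers 213.3 and keeps 360 − 213.3 = 146.7.
Round 3 (the landlord proposes): the tenant can get 146.7 next round, worth 0.79 × 146.7 = 115.893 now. The landlord offers 115.893 and keeps 360 − 115.893 = 244.107.
Round 2 (the tenant proposes): the landlord can get 244.107 next round, worth 0.79 × 244.107 = 192.84453 now; the tenant offers that and keeps 167.15547.
So by rejecting in round 1, the tenant gets 167.15547 next round, worth 0.79 × 167.15547 = 132.0528213 now.
Offer 106 < 132.0528213, so the tenant rejects.

Reject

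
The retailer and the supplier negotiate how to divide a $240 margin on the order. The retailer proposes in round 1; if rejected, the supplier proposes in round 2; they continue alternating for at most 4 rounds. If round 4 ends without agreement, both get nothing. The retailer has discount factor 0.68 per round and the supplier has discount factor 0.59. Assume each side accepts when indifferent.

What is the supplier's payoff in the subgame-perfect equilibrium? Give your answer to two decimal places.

102.12

Work backward from the last round.
Round 4 (the supplier proposes): rejection yields 0 for the retailer; the supplier offers 0 and keeps 240.
Round 3 (the retailer proposes): the supplier can get 240 next round, worth 0.59 × 240 = 141.6 now, so the retailer offers 141.6, keeping 98.4.
Round 2 (the supplier proposes): the retailer can get 98.4 next round, worth 0.68 × 98.4 = 66.912 now; the supplier offers that and keeps 173.088.
Round 1 (the retailer proposes): the supplier can get 173.088 next round, worth 0.59 × 173.088 = 102.12192 now; the retailer offers that and keeps 137.87808.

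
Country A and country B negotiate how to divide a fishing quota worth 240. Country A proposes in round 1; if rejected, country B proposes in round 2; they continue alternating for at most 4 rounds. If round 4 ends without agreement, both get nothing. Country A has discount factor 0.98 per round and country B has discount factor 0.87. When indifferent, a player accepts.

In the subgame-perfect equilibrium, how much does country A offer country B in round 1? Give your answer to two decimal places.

By backward induction:
Round 4 (country B proposes): country A will accept anything ≥ 0, so country B offers 0 and keeps 240.
Round 3 (country A proposes): country B can get 240 next round, worth 0.87 × 240 = 208.8 now. Country A offers 208.8 and keeps 240 − 208.8 = 31.2.
Round 2 (country B proposes): country A can get 31.2 next round, worth 0.98 × 31.2 = 30.576 now; country B offers that and keeps 209.424.
Round 1 (country A proposes): country B can get 209.424 next round, worth 0.87 × 209.424 = 182.19888 now, so country A offers 182.19888, keeping 57.80112.

182.20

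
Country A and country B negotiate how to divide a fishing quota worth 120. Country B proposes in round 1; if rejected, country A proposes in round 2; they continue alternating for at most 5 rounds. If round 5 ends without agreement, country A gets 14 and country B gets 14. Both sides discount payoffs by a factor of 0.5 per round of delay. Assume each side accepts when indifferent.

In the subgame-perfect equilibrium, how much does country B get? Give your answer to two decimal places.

81.63

Work backward from the last round.
Round 5 (country B proposes): country A gets 14 if talks fail, so country B offers 14 and keeps 106.
Round 4 (country A proposes): country B can get 106 next round, worth 0.5 × 106 = 53 now, so country A offers 53, keeping 67.
Round 3 (country B proposes): country A can get 67 next round, worth 0.5 × 67 = 33.5 now, so country B offers 33.5, keeping 86.5.
Round 2 (country A proposes): country B can get 86.5 next round, worth 0.5 × 86.5 = 43.25 now. Country A offers 43.25 and keeps 120 − 43.25 = 76.75.
Round 1 (country B proposes): country A can get 76.75 next round, worth 0.5 × 76.75 = 38.375 now. Country B offers 38.375 and keeps 120 − 38.375 = 81.625.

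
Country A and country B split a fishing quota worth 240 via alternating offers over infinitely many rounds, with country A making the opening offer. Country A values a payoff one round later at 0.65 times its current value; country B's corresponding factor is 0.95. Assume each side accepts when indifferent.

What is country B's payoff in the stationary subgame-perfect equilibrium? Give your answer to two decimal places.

208.63

In a stationary SPE each proposer offers the other exactly their discounted continuation value.
If country A keeps x when proposing and country B keeps y when proposing, then x = 240 − 0.95y and y = 240 − 0.65x.
Solving: x = 240(1 − 0.95) / (1 − 0.65·0.95) = 12 / 0.3825 ≈ 31.3725.
Country B gets 240 − 31.3725 ≈ 208.6275.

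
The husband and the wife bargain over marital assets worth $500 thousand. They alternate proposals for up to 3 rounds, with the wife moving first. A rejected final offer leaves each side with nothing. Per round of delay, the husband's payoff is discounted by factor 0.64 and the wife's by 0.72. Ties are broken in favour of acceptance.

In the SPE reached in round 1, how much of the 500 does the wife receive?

Round 3 (the wife proposes): rejection yields 0 for the husband; the wife offers 0 and keeps 500.
Round 2 (the husband proposes): the wife can get 500 next round, worth 0.72 × 500 = 360 now, so the husband offers 360, keeping 140.
Round 1 (the wife proposes): the husband can get 140 next round, worth 0.64 × 140 = 89.6 now, so the wife offers 89.6, keeping 410.4.

410.4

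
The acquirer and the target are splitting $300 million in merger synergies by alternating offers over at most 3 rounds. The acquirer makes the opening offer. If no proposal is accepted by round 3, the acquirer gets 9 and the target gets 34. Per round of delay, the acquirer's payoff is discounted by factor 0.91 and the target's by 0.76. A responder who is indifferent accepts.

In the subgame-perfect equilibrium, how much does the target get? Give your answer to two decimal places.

Round 3 (the acquirer proposes): the target gets 34 if talks fail, so the acquirer offers 34 and keeps 266.
Round 2 (the target proposes): the acquirer can get 266 next round, worth 0.91 × 266 = 242.06 now, so the target offers 242.06, keeping 57.94.
Round 1 (the acquirer proposes): the target can get 57.94 next round, worth 0.76 × 57.94 = 44.0344 now, so the acquirer offers 44.0344, keeping 255.9656.

44.03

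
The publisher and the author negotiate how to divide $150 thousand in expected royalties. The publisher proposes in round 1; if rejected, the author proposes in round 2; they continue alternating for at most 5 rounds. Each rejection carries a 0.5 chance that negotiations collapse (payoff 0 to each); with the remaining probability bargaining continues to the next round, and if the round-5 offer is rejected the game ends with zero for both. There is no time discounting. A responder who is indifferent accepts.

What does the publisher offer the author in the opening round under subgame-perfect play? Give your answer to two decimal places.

46.88

Round 5 (the publisher proposes): the author will accept anything ≥ 0, so the publisher offers 0 and keeps 150.
Round 4 (the author proposes): rejecting gives the publisher an expected 0.5 × 150 = 75; the author offers that and keeps 75.
Round 3 (the publisher proposes): rejecting gives the author an expected 0.5 × 75 = 37.5, so the publisher offers 37.5, keeping 112.5.
Round 2 (the author proposes): rejecting gives the publisher an expected 0.5 × 112.5 = 56.25. The author offers 56.25 and keeps 150 − 56.25 = 93.75.
Round 1 (the publisher proposes): rejecting gives the author an expected 0.5 × 93.75 = 46.875, so the publisher offers 46.875, keeping 103.125.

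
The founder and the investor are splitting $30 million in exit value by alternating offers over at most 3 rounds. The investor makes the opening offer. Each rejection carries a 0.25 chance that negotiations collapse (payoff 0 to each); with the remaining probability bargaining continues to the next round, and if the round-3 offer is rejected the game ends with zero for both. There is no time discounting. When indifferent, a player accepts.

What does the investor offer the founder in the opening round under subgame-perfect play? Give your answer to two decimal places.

Round 3 (the investor proposes): rejection yields 0 for the founder; the investor offers 0 and keeps 30.
Round 2 (the founder proposes): rejecting gives the investor an expected 0.75 × 30 = 22.5, so the founder offers 22.5, keeping 7.5.
Round 1 (the investor proposes): rejecting gives the founder an expected 0.75 × 7.5 = 5.625, so the investor offers 5.625, keeping 24.375.

5.63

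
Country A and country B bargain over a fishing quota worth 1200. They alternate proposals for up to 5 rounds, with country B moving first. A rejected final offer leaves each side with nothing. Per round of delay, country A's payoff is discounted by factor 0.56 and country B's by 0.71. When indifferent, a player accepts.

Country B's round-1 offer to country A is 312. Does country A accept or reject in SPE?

Accept

Work out country A's continuation value if the offer is rejected.
Round 5 (country B proposes): rejection yields 0 for country A; country B offers 0 and keeps 1200.
Round 4 (country A proposes): country B can get 1200 next round, worth 0.71 × 1200 = 852 now; country A offers that and keeps 348.
Round 3 (country B proposes): country A can get 348 next round, worth 0.56 × 348 = 194.88 now, so country B offers 194.88, keeping 1005.12.
Round 2 (country A proposes): country B can get 1005.12 next round, worth 0.71 × 1005.12 = 713.6352 now. Country A offers 713.6352 and keeps 1200 − 713.6352 = 486.3648.
So by rejecting in round 1, country A gets 486.3648 next round, worth 0.56 × 486.3648 = 272.364288 now.
Offer 312 ≥ 272.364288, so country A accepts.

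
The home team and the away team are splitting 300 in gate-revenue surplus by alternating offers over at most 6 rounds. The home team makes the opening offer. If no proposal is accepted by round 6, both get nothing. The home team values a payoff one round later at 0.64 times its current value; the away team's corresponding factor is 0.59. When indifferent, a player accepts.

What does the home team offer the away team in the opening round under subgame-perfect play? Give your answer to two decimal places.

By backward induction:
Round 6 (the away team proposes): rejection yields 0 for the home team; the away team offers 0 and keeps 300.
Round 5 (the home team proposes): the away team can get 300 next round, worth 0.59 × 300 = 177 now; the home team offers that and keeps 123.
Round 4 (the away team proposes): the home team can get 123 next round, worth 0.64 × 123 = 78.72 now, so the away team offers 78.72, keeping 221.28.
Round 3 (the home team proposes): the away team can get 221.28 next round, worth 0.59 × 221.28 = 130.5552 now. The home team offers 130.5552 and keeps 300 − 130.5552 = 169.4448.
Round 2 (the away team proposes): the home team can get 169.4448 next round, worth 0.64 × 169.4448 = 108.444672 now, so the away team offers 108.444672, keeping 191.555328.
Round 1 (the home team proposes): the away team can get 191.555328 next round, worth 0.59 × 191.555328 = 113.01764352 now, so the home team offers 113.01764352, keeping 186.98235648.

113.02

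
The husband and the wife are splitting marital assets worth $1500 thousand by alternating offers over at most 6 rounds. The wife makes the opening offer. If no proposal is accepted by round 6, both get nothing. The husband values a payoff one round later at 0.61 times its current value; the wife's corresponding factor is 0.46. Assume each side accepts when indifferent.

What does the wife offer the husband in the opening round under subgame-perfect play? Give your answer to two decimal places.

704.79

Solve by backward induction from round 6.
Round 6 (the husband proposes): rejection yields 0 for the wife; the husband offers 0 and keeps 1500.
Round 5 (the wife proposes): the husband can get 1500 next round, worth 0.61 × 1500 = 915 now. The wife offers 915 and keeps 1500 − 915 = 585.
Round 4 (the husband proposes): the wife can get 585 next round, worth 0.46 × 585 = 269.1 now; the husband offers that and keeps 1230.9.
Round 3 (the wife proposes): the husband can get 1230.9 next round, worth 0.61 × 1230.9 = 750.849 now, so the wife offers 750.849, keeping 749.151.
Round 2 (the husband proposes): the wife can get 749.151 next round, worth 0.46 × 749.151 = 344.60946 now. The husband offers 344.60946 and keeps 1500 − 344.60946 = 1155.39054.
Round 1 (the wife proposes): the husband can get 1155.39054 next round, worth 0.61 × 1155.39054 = 704.7882294 now. The wife offers 704.7882294 and keeps 1500 − 704.7882294 = 795.2117706.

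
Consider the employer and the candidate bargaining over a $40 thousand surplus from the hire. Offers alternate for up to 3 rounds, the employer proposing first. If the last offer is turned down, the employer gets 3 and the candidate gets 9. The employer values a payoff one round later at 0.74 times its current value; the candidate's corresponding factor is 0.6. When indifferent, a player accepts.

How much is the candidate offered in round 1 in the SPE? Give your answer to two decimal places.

10.24

Round 3 (the employer proposes): the candidate gets 9 if talks fail, so the employer offers 9 and keeps 31.
Round 2 (the candidate proposes): the employer can get 31 next round, worth 0.74 × 31 = 22.94 now; the candidate offers that and keeps 17.06.
Round 1 (the employer proposes): the candidate can get 17.06 next round, worth 0.6 × 17.06 = 10.236 now; the employer offers that and keeps 29.764.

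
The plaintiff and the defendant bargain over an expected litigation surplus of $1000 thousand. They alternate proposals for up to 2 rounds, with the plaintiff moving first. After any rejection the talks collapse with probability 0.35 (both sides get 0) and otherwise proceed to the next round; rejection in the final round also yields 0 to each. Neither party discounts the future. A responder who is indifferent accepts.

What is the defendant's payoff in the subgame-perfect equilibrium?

By backward induction:
Round 2 (the defendant proposes): the plaintiff will accept anything ≥ 0, so the defendant offers 0 and keeps 1000.
Round 1 (the plaintiff proposes): rejecting gives the defendant an expected 0.65 × 1000 = 650. The plaintiff offers 650 and keeps 1000 − 650 = 350.

650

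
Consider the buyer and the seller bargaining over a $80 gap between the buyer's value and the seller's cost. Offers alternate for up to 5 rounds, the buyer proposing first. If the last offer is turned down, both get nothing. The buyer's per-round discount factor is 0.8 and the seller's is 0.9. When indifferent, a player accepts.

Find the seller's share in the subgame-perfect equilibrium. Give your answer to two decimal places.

24.77

By backward induction:
Round 5 (the buyer proposes): the seller will accept anything ≥ 0, so the buyer offers 0 and keeps 80.
Round 4 (the seller proposes): the buyer can get 80 next round, worth 0.8 × 80 = 64 now, so the seller offers 64, keeping 16.
Round 3 (the buyer proposes): the seller can get 16 next round, worth 0.9 × 16 = 14.4 now, so the buyer offers 14.4, keeping 65.6.
Round 2 (the seller proposes): the buyer can get 65.6 next round, worth 0.8 × 65.6 = 52.48 now. The seller offers 52.48 and keeps 80 − 52.48 = 27.52.
Round 1 (the buyer proposes): the seller can get 27.52 next round, worth 0.9 × 27.52 = 24.768 now. The buyer offers 24.768 and keeps 80 − 24.768 = 55.232.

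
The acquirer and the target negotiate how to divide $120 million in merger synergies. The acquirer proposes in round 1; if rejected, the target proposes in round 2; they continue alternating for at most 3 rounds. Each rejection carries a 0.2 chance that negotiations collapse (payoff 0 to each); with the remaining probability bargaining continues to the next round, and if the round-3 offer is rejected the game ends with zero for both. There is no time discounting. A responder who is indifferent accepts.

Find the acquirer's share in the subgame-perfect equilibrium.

Round 3 (the acquirer proposes): rejection yields 0 for the target; the acquirer offers 0 and keeps 120.
Round 2 (the target proposes): rejecting gives the acquirer an expected 0.8 × 120 = 96. The target offers 96 and keeps 120 − 96 = 24.
Round 1 (the acquirer proposes): rejecting gives the target an expected 0.8 × 24 = 19.2, so the acquirer offers 19.2, keeping 100.8.

100.8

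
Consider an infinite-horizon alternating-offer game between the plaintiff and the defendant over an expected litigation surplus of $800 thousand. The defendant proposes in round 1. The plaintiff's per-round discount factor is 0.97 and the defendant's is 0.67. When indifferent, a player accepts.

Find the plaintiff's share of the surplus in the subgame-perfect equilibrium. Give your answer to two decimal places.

731.45

Let x be the defendant's share when the defendant proposes and y be the plaintiff's share when the plaintiff proposes.
The plaintiff accepts iff offered ≥ 0.97·y, so x = 800 − 0.97y. Symmetrically y = 800 − 0.67x.
Substituting: x = 800 − 0.97(800 − 0.67x), giving x(1 − 0.67·0.97) = 800(1 − 0.97).
So x = 800 × 0.03 / 0.3501 ≈ 68.5518, and the plaintiff receives 800 − x ≈ 731.4482.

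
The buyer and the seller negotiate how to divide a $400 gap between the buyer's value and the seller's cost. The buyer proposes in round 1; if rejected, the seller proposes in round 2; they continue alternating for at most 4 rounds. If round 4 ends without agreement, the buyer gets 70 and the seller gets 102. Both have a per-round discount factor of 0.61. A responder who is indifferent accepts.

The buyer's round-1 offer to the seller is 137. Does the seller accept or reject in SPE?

Reject

Work out the seller's continuation value if the offer is rejected.
Round 4 (the seller proposes): the buyer gets 70 if talks fail, so the seller offers 70 and keeps 330.
Round 3 (the buyer proposes): the seller can get 330 next round, worth 0.61 × 330 = 201.3 now; the buyer offers that and keeps 198.7.
Round 2 (the seller proposes): the buyer can get 198.7 next round, worth 0.61 × 198.7 = 121.207 now; the seller offers that and keeps 278.793.
So by rejecting in round 1, the seller gets 278.793 next round, worth 0.61 × 278.793 = 170.06373 now.
Offer 137 < 170.06373, so the seller rejects.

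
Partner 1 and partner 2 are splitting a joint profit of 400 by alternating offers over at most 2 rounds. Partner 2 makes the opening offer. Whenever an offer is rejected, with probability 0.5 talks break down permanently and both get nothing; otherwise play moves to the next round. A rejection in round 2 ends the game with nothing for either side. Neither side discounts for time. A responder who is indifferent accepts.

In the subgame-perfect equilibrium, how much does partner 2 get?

By backward induction:
Round 2 (partner 1 proposes): rejection yields 0 for partner 2; partner 1 offers 0 and keeps 400.
Round 1 (partner 2 proposes): rejecting gives partner 1 an expected 0.5 × 400 = 200. Partner 2 offers 200 and keeps 400 − 200 = 200.

200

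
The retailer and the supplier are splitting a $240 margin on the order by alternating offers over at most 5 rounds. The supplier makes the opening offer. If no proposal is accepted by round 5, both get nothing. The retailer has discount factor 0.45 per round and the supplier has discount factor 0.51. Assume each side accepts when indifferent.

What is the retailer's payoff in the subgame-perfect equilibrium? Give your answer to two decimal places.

65.07

Work backward from the last round.
Round 5 (the supplier proposes): rejection yields 0 for the retailer; the supplier offers 0 and keeps 240.
Round 4 (the retailer proposes): the supplier can get 240 next round, worth 0.51 × 240 = 122.4 now. The retailer offers 122.4 and keeps 240 − 122.4 = 117.6.
Round 3 (the supplier proposes): the retailer can get 117.6 next round, worth 0.45 × 117.6 = 52.92 now, so the supplier offers 52.92, keeping 187.08.
Round 2 (the retailer proposes): the supplier can get 187.08 next round, worth 0.51 × 187.08 = 95.4108 now. The retailer offers 95.4108 and keeps 240 − 95.4108 = 144.5892.
Round 1 (the supplier proposes): the retailer can get 144.5892 next round, worth 0.45 × 144.5892 = 65.06514 now; the supplier offers that and keeps 174.93486.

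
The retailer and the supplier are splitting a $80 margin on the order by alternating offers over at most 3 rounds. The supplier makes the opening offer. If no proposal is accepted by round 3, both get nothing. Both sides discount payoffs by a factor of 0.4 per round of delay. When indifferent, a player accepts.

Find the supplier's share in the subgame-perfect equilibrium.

Round 3 (the supplier proposes): rejection yields 0 for the retailer; the supplier offers 0 and keeps 80.
Round 2 (the retailer proposes): the supplier can get 80 next round, worth 0.4 × 80 = 32 now; the retailer offers that and keeps 48.
Round 1 (the supplier proposes): the retailer can get 48 next round, worth 0.4 × 48 = 19.2 now; the supplier offers that and keeps 60.8.

60.8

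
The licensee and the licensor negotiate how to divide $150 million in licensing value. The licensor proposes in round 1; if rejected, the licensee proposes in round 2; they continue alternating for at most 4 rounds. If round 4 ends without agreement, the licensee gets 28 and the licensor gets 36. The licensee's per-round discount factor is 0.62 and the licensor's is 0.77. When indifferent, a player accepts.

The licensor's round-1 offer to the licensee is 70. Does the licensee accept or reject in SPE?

Accept

Round 4 (the licensee proposes): the licensor gets 36 if talks fail, so the licensee offers 36 and keeps 114.
Round 3 (the licensor proposes): the licensee can get 114 next round, worth 0.62 × 114 = 70.68 now. The licensor offers 70.68 and keeps 150 − 70.68 = 79.32.
Round 2 (the licensee proposes): the licensor can get 79.32 next round, worth 0.77 × 79.32 = 61.0764 now, so the licensee offers 61.0764, keeping 88.9236.
So by rejecting in round 1, the licensee gets 88.9236 next round, worth 0.62 × 88.9236 = 55.132632 now.
Offer 70 ≥ 55.132632, so the licensee accepts.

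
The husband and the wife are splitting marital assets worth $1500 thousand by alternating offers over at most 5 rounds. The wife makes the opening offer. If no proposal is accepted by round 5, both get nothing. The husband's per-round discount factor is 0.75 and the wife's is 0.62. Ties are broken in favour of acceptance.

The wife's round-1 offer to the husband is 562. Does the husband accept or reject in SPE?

Work out the husband's continuation value if the offer is rejected.
Round 5 (the wife proposes): the husband will accept anything ≥ 0, so the wife offers 0 and keeps 1500.
Round 4 (the husband proposes): the wife can get 1500 next round, worth 0.62 × 1500 = 930 now. The husband offers 930 and keeps 1500 − 930 = 570.
Round 3 (the wife proposes): the husband can get 570 next round, worth 0.75 × 570 = 427.5 now, so the wife offers 427.5, keeping 1072.5.
Round 2 (the husband proposes): the wife can get 1072.5 next round, worth 0.62 × 1072.5 = 664.95 now. The husband offers 664.95 and keeps 1500 − 664.95 = 835.05.
So by rejecting in round 1, the husband gets 835.05 next round, worth 0.75 × 835.05 = 626.2875 now.
Offer 562 < 626.2875, so the husband rejects.

Reject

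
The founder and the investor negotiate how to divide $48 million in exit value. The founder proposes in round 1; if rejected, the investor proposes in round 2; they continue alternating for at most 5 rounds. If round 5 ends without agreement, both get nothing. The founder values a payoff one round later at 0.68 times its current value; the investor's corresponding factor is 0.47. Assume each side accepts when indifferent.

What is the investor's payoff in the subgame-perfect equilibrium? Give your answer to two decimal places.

Round 5 (the founder proposes): rejection yields 0 for the investor; the founder offers 0 and keeps 48.
Round 4 (the investor proposes): the founder can get 48 next round, worth 0.68 × 48 = 32.64 now. The investor offers 32.64 and keeps 48 − 32.64 = 15.36.
Round 3 (the founder proposes): the investor can get 15.36 next round, worth 0.47 × 15.36 = 7.2192 now, so the founder offers 7.2192, keeping 40.7808.
Round 2 (the investor proposes): the founder can get 40.7808 next round, worth 0.68 × 40.7808 = 27.730944 now, so the investor offers 27.730944, keeping 20.269056.
Round 1 (the founder proposes): the investor can get 20.269056 next round, worth 0.47 × 20.269056 = 9.52645632 now, so the founder offers 9.52645632, keeping 38.47354368.

9.53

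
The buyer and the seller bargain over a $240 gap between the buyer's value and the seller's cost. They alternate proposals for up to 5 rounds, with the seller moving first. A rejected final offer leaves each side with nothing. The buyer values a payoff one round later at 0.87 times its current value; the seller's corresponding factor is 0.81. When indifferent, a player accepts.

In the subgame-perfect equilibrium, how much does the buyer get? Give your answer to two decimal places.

67.63

Solve by backward induction from round 5.
Round 5 (the seller proposes): rejection yields 0 for the buyer; the seller offers 0 and keeps 240.
Round 4 (the buyer proposes): the seller can get 240 next round, worth 0.81 × 240 = 194.4 now; the buyer offers that and keeps 45.6.
Round 3 (the seller proposes): the buyer can get 45.6 next round, worth 0.87 × 45.6 = 39.672 now; the seller offers that and keeps 200.328.
Round 2 (the buyer proposes): the seller can get 200.328 next round, worth 0.81 × 200.328 = 162.26568 now; the buyer offers that and keeps 77.73432.
Round 1 (the seller proposes): the buyer can get 77.73432 next round, worth 0.87 × 77.73432 = 67.6288584 now, so the seller offers 67.6288584, keeping 172.3711416.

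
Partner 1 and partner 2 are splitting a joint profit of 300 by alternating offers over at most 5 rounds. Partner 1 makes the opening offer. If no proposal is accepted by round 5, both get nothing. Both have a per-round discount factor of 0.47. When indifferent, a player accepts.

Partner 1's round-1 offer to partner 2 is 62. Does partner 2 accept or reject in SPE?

Round 5 (partner 1 proposes): rejection yields 0 for partner 2; partner 1 offers 0 and keeps 300.
Round 4 (partner 2 proposes): partner 1 can get 300 next round, worth 0.47 × 300 = 141 now. Partner 2 offers 141 and keeps 300 − 141 = 159.
Round 3 (partner 1 proposes): partner 2 can get 159 next round, worth 0.47 × 159 = 74.73 now; partner 1 offers that and keeps 225.27.
Round 2 (partner 2 proposes): partner 1 can get 225.27 next round, worth 0.47 × 225.27 = 105.8769 now. Partner 2 offers 105.8769 and keeps 300 − 105.8769 = 194.1231.
So by rejecting in round 1, partner 2 gets 194.1231 next round, worth 0.47 × 194.1231 = 91.237857 now.
Offer 62 < 91.237857, so partner 2 rejects.

Reject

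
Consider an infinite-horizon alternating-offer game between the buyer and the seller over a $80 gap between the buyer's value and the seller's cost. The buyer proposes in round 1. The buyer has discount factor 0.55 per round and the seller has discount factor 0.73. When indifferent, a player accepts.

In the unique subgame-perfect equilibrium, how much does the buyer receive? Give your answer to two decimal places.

36.09

Let x be the buyer's share when the buyer proposes and y be the seller's share when the seller proposes.
The seller accepts iff offered ≥ 0.73·y, so x = 80 − 0.73y. Symmetrically y = 80 − 0.55x.
Substituting: x = 80 − 0.73(80 − 0.55x), giving x(1 − 0.55·0.73) = 80(1 − 0.73).
So x = 80 × 0.27 / 0.5985 ≈ 36.0902, and the seller receives 80 − x ≈ 43.9098.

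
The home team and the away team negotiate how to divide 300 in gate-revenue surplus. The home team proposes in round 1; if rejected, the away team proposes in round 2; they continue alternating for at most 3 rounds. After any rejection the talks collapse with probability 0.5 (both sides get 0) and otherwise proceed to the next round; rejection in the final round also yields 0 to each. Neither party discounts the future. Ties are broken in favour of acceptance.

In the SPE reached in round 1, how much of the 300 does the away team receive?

Round 3 (the home team proposes): the away team will accept anything ≥ 0, so the home team offers 0 and keeps 300.
Round 2 (the away team proposes): rejecting gives the home team an expected 0.5 × 300 = 150. The away team offers 150 and keeps 300 − 150 = 150.
Round 1 (the home team proposes): rejecting gives the away team an expected 0.5 × 150 = 75; the home team offers that and keeps 225.

75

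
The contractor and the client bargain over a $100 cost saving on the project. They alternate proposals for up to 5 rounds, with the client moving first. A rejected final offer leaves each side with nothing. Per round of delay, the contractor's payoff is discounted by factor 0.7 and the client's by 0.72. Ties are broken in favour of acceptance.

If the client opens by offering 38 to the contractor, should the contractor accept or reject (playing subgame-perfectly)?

Accept

Work out the contractor's continuation value if the offer is rejected.
Round 5 (the client proposes): the contractor will accept anything ≥ 0, so the client offers 0 and keeps 100.
Round 4 (the contractor proposes): the client can get 100 next round, worth 0.72 × 100 = 72 now; the contractor offers that and keeps 28.
Round 3 (the client proposes): the contractor can get 28 next round, worth 0.7 × 28 = 19.6 now, so the client offers 19.6, keeping 80.4.
Round 2 (the contractor proposes): the client can get 80.4 next round, worth 0.72 × 80.4 = 57.888 now, so the contractor offers 57.888, keeping 42.112.
So by rejecting in round 1, the contractor gets 42.112 next round, worth 0.7 × 42.112 = 29.4784 now.
Offer 38 ≥ 29.4784, so the contractor accepts.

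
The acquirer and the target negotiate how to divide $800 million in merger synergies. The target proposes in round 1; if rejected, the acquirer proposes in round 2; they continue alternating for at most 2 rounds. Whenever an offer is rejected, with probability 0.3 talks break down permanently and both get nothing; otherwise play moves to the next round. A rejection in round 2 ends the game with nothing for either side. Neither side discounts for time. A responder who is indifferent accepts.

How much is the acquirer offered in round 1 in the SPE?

Round 2 (the acquirer proposes): rejection yields 0 for the target; the acquirer offers 0 and keeps 800.
Round 1 (the target proposes): rejecting gives the acquirer an expected 0.7 × 800 = 560, so the target offers 560, keeping 240.

560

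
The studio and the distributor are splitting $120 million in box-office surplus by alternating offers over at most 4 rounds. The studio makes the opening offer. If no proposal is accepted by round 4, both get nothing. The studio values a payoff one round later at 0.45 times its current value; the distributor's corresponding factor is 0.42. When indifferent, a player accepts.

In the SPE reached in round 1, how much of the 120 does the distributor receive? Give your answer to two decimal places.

Round 4 (the distributor proposes): the studio will accept anything ≥ 0, so the distributor offers 0 and keeps 120.
Round 3 (the studio proposes): the distributor can get 120 next round, worth 0.42 × 120 = 50.4 now; the studio offers that and keeps 69.6.
Round 2 (the distributor proposes): the studio can get 69.6 next round, worth 0.45 × 69.6 = 31.32 now. The distributor offers 31.32 and keeps 120 − 31.32 = 88.68.
Round 1 (the studio proposes): the distributor can get 88.68 next round, worth 0.42 × 88.68 = 37.2456 now, so the studio offers 37.2456, keeping 82.7544.

37.25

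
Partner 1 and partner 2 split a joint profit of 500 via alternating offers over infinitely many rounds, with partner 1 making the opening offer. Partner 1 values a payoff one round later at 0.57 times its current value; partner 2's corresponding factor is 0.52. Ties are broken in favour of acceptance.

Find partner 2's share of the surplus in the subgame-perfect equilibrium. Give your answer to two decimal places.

When partner 1 proposes, partner 2 accepts any offer worth at least 0.52 times what partner 2 would get by proposing next round; and vice versa.
This gives x = 500 − 0.52y and y = 500 − 0.57x, where x and y are each side's share when it proposes.
Hence (1 − 0.52·0.57)x = 500(1 − 0.52), i.e. 0.7036·x = 240.
x ≈ 341.1029; partner 2's share is 500 − x ≈ 158.8971.

158.90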